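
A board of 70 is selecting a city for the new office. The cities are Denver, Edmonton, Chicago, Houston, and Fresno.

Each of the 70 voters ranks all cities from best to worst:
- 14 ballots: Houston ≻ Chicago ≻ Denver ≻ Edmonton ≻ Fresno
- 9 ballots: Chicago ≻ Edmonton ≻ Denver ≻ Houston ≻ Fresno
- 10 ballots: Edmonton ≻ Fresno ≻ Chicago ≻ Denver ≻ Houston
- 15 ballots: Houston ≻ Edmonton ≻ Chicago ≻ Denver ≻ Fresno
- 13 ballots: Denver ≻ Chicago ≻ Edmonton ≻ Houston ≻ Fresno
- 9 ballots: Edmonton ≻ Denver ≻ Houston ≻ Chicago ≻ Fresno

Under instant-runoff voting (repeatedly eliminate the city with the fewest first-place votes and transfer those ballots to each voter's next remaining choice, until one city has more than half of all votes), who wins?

Edmonton

Round 1: Denver 13, Edmonton 19, Chicago 9, Houston 29, Fresno 0. Fresno eliminated.
Round 2: Denver 13, Edmonton 19, Chicago 9, Houston 29. Chicago eliminated.
Round 3: Denver 13, Edmonton 28, Houston 29. Denver eliminated.
Round 4: Edmonton 41, Houston 29. Edmonton has a majority (≥36).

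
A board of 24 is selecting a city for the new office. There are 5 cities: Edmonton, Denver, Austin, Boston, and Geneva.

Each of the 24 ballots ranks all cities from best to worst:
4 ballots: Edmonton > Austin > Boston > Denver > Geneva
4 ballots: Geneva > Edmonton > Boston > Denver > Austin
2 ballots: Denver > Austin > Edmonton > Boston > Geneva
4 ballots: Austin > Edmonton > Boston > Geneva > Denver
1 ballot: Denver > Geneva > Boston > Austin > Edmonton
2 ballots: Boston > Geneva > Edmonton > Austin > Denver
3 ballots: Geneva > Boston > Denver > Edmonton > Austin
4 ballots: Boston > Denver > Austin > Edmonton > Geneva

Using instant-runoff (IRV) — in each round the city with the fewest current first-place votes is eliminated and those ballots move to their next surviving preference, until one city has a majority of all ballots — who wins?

Austin

Round 1: Edmonton 4, Denver 3, Austin 4, Boston 6, Geneva 7. Denver eliminated.
Round 2: Edmonton 4, Austin 6, Boston 6, Geneva 8. Edmonton eliminated.
Round 3: Austin 10, Boston 6, Geneva 8. Boston eliminated.
Round 4: Austin 14, Geneva 10. Austin has a majority (≥13).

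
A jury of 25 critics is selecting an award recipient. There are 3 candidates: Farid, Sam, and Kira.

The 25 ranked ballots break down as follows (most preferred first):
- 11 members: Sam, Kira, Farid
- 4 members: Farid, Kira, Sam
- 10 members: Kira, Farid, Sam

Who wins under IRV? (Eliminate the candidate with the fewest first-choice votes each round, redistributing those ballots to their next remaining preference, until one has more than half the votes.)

Kira

Round 1: Farid 4, Sam 11, Kira 10. Farid eliminated.
Round 2: Sam 11, Kira 14. Kira has a majority (≥13).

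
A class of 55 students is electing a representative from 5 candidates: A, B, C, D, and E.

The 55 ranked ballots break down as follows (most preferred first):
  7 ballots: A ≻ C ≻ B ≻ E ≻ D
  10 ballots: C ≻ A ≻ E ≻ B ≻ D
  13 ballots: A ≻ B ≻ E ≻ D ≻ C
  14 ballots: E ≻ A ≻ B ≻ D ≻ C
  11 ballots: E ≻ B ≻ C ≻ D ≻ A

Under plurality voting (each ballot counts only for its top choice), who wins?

E

First-place votes: A 20, B 0, C 10, D 0, E 25.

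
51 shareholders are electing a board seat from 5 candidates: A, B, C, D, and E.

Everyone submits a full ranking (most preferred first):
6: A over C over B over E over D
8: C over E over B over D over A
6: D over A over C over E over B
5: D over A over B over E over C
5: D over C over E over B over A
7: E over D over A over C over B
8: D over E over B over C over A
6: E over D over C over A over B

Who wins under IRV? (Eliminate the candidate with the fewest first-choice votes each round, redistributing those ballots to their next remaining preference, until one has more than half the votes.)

D

Round 1: A 6, B 0, C 8, D 24, E 13. B eliminated.
Round 2: A 6, C 8, D 24, E 13. A eliminated.
Round 3: C 14, D 24, E 13. E eliminated.
Round 4: C 14, D 37. D has a majority (≥26).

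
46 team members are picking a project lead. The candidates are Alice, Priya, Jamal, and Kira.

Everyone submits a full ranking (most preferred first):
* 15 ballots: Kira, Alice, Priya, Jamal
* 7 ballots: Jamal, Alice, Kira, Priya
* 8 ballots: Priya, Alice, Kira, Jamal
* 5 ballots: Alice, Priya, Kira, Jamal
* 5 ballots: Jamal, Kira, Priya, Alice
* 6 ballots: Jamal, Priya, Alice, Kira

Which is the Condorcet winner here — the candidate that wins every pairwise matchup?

Alice vs Priya: 27–19
Alice vs Jamal: 28–18
Alice vs Kira: 26–20
Alice beats every other candidate.

Alice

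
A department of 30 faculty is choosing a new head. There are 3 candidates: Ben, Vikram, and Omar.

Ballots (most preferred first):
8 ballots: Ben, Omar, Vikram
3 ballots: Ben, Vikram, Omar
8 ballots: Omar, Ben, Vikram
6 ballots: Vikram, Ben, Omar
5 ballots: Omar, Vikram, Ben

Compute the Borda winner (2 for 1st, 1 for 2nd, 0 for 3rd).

Ben

Ben: 8×2 + 3×2 + 8×1 + 6×1 + 5×0 = 36
Vikram: 8×0 + 3×1 + 8×0 + 6×2 + 5×1 = 20
Omar: 8×1 + 3×0 + 8×2 + 6×0 + 5×2 = 34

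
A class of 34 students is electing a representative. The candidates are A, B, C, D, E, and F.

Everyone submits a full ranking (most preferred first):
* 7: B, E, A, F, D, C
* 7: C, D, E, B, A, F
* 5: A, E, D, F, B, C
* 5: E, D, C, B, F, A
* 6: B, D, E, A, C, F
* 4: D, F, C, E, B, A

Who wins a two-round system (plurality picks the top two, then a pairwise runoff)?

Round 1 first-place votes: A 5, B 13, C 7, D 4, E 5, F 0. B and C advance.
Runoff: B is ranked above C on 18 ballots, C above B on 16.

B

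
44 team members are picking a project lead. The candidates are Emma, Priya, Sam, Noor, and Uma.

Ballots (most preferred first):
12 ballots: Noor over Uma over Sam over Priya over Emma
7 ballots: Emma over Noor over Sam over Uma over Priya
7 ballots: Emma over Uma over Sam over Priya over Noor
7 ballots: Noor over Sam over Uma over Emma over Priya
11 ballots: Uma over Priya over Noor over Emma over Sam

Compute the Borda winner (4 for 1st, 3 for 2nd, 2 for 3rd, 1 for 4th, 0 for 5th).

Uma

Emma: 12×0 + 7×4 + 7×4 + 7×1 + 11×1 = 74
Priya: 12×1 + 7×0 + 7×1 + 7×0 + 11×3 = 52
Sam: 12×2 + 7×2 + 7×2 + 7×3 + 11×0 = 73
Noor: 12×4 + 7×3 + 7×0 + 7×4 + 11×2 = 119
Uma: 12×3 + 7×1 + 7×3 + 7×2 + 11×4 = 122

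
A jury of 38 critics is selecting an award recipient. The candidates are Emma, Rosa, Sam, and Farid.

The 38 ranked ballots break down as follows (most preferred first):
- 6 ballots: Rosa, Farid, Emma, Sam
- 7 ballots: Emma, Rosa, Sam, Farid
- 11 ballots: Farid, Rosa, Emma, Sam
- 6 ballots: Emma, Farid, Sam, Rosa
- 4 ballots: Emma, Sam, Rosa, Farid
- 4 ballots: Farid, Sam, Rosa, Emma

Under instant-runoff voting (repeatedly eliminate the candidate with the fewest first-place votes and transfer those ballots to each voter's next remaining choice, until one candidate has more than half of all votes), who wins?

Round 1: Emma 17, Rosa 6, Sam 0, Farid 15. Sam eliminated.
Round 2: Emma 17, Rosa 6, Farid 15. Rosa eliminated.
Round 3: Emma 17, Farid 21. Farid has a majority (≥20).

Farid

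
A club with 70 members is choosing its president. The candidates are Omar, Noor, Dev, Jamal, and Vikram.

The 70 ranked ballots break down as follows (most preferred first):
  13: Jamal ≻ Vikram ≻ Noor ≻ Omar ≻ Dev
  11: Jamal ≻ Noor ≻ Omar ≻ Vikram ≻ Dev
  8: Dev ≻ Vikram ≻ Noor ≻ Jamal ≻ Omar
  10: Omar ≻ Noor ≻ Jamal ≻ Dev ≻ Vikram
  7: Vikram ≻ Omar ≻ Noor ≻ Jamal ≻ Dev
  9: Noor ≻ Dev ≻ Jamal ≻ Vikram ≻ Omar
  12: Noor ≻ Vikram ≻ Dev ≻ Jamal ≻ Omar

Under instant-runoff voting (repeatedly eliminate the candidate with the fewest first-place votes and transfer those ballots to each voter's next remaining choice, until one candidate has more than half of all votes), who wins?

Noor

Round 1: Omar 10, Noor 21, Dev 8, Jamal 24, Vikram 7. Vikram eliminated.
Round 2: Omar 17, Noor 21, Dev 8, Jamal 24. Dev eliminated.
Round 3: Omar 17, Noor 29, Jamal 24. Omar eliminated.
Round 4: Noor 46, Jamal 24. Noor has a majority (≥36).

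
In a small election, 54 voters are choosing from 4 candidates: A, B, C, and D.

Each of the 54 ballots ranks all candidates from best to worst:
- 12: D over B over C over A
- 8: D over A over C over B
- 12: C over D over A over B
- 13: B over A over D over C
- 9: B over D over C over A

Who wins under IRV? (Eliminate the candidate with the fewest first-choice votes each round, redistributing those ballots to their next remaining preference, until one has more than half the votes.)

Round 1: A 0, B 22, C 12, D 20. A eliminated.
Round 2: B 22, C 12, D 20. C eliminated.
Round 3: B 22, D 32. D has a majority (≥28).

D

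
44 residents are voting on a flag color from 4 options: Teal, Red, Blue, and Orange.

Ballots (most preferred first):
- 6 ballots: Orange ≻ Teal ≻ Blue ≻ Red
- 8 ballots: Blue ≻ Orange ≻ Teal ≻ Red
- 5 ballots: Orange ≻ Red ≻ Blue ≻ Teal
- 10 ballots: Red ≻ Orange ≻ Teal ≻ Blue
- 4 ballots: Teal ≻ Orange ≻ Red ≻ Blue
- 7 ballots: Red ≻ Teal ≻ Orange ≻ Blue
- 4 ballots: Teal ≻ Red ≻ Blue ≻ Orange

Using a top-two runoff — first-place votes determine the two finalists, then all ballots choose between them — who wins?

Round 1 first-place votes: Teal 8, Red 17, Blue 8, Orange 11. Red and Orange advance.
Runoff: Red is ranked above Orange on 21 ballots, Orange above Red on 23.

Orange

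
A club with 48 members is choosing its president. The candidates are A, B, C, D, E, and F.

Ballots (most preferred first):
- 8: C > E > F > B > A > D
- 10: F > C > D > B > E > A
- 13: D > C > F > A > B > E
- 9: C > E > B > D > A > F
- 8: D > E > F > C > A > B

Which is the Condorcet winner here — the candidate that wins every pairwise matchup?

C vs A: 48–0
C vs B: 48–0
C vs D: 27–21
C vs E: 40–8
C vs F: 30–18
C beats every other candidate.

C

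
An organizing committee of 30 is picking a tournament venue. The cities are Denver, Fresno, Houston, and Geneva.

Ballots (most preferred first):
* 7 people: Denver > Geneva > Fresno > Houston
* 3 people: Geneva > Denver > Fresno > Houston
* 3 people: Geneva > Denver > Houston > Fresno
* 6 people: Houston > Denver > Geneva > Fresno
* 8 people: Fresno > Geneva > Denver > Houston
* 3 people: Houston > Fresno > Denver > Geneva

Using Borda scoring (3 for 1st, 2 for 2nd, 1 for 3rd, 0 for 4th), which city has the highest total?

Denver

Denver: 7×3 + 3×2 + 3×2 + 6×2 + 8×1 + 3×1 = 56
Fresno: 7×1 + 3×1 + 3×0 + 6×0 + 8×3 + 3×2 = 40
Houston: 7×0 + 3×0 + 3×1 + 6×3 + 8×0 + 3×3 = 30
Geneva: 7×2 + 3×3 + 3×3 + 6×1 + 8×2 + 3×0 = 54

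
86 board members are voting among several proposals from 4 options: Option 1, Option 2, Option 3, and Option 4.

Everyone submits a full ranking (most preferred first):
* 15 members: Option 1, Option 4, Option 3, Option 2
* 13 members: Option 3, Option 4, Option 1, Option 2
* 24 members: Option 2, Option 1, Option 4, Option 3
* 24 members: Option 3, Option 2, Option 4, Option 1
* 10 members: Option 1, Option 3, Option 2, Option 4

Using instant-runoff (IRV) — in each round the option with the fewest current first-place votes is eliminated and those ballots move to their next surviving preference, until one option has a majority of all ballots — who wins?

Option 1

Round 1: Option 1 25, Option 2 24, Option 3 37, Option 4 0. Option 4 eliminated.
Round 2: Option 1 25, Option 2 24, Option 3 37. Option 2 eliminated.
Round 3: Option 1 49, Option 3 37. Option 1 has a majority (≥44).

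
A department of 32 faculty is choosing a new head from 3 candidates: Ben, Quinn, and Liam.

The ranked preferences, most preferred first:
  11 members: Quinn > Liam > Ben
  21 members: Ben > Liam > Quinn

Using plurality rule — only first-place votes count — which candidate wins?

First-place votes: Ben 21, Quinn 11, Liam 0.

Ben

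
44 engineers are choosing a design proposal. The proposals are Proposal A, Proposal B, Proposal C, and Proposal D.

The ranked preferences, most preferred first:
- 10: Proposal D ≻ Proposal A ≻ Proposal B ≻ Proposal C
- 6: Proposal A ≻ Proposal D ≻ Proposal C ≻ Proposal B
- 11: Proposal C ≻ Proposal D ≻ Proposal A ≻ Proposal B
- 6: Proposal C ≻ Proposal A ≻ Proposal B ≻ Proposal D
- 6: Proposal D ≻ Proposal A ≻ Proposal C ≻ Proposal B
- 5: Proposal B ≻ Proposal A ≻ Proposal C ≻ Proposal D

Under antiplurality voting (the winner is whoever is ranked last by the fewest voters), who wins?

Proposal A

Last-place votes: Proposal A 0, Proposal B 23, Proposal C 10, Proposal D 11.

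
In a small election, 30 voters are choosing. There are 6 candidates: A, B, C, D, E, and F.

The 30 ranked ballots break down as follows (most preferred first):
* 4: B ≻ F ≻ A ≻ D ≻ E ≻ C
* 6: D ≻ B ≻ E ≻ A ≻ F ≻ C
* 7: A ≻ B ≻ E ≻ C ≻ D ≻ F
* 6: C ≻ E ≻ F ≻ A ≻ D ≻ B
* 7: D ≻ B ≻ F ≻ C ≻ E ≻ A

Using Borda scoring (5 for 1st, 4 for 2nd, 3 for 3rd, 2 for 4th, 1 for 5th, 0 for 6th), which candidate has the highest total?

A: 4×3 + 6×2 + 7×5 + 6×2 + 7×0 = 71
B: 4×5 + 6×4 + 7×4 + 6×0 + 7×4 = 100
C: 4×0 + 6×0 + 7×2 + 6×5 + 7×2 = 58
D: 4×2 + 6×5 + 7×1 + 6×1 + 7×5 = 86
E: 4×1 + 6×3 + 7×3 + 6×4 + 7×1 = 74
F: 4×4 + 6×1 + 7×0 + 6×3 + 7×3 = 61

B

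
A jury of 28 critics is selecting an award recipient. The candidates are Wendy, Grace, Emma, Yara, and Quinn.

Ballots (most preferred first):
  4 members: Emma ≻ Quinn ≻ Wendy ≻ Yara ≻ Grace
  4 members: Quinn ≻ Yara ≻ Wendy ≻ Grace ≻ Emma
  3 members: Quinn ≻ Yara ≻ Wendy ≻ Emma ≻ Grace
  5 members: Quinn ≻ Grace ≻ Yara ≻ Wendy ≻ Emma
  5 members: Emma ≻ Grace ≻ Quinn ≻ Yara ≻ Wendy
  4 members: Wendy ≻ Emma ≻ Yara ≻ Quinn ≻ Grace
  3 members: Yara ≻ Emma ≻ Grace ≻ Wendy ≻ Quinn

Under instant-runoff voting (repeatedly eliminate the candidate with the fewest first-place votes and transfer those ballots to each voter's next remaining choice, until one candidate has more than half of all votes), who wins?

Round 1: Wendy 4, Grace 0, Emma 9, Yara 3, Quinn 12. Grace eliminated.
Round 2: Wendy 4, Emma 9, Yara 3, Quinn 12. Yara eliminated.
Round 3: Wendy 4, Emma 12, Quinn 12. Wendy eliminated.
Round 4: Emma 16, Quinn 12. Emma has a majority (≥15).

Emma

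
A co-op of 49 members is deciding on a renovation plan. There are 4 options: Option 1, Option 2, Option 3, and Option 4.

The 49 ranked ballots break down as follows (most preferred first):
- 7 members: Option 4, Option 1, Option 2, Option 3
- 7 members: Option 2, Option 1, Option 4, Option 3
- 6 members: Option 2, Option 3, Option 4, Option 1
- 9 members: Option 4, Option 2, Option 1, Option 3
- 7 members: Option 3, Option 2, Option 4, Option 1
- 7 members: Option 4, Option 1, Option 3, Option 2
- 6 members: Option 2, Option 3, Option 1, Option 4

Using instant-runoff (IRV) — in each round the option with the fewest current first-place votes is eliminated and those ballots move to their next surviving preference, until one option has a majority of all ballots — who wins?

Option 2

Round 1: Option 1 0, Option 2 19, Option 3 7, Option 4 23. Option 1 eliminated.
Round 2: Option 2 19, Option 3 7, Option 4 23. Option 3 eliminated.
Round 3: Option 2 26, Option 4 23. Option 2 has a majority (≥25).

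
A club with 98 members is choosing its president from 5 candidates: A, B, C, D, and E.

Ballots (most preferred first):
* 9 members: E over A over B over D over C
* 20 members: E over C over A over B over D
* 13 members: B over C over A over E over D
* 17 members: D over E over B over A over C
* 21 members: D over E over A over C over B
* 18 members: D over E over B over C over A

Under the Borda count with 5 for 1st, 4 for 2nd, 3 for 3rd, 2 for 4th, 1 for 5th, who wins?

A: 9×4 + 20×3 + 13×3 + 17×2 + 21×3 + 18×1 = 250
B: 9×3 + 20×2 + 13×5 + 17×3 + 21×1 + 18×3 = 258
C: 9×1 + 20×4 + 13×4 + 17×1 + 21×2 + 18×2 = 236
D: 9×2 + 20×1 + 13×1 + 17×5 + 21×5 + 18×5 = 331
E: 9×5 + 20×5 + 13×2 + 17×4 + 21×4 + 18×4 = 395

E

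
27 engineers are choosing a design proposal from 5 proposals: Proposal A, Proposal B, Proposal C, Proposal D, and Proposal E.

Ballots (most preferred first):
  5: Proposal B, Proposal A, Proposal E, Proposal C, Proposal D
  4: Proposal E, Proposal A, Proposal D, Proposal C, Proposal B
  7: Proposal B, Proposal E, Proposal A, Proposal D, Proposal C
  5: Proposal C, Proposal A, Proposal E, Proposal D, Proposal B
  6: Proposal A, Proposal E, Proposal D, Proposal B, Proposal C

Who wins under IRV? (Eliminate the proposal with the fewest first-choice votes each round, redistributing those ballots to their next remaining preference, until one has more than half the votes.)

Round 1: Proposal A 6, Proposal B 12, Proposal C 5, Proposal D 0, Proposal E 4. Proposal D eliminated.
Round 2: Proposal A 6, Proposal B 12, Proposal C 5, Proposal E 4. Proposal E eliminated.
Round 3: Proposal A 10, Proposal B 12, Proposal C 5. Proposal C eliminated.
Round 4: Proposal A 15, Proposal B 12. Proposal A has a majority (≥14).

Proposal A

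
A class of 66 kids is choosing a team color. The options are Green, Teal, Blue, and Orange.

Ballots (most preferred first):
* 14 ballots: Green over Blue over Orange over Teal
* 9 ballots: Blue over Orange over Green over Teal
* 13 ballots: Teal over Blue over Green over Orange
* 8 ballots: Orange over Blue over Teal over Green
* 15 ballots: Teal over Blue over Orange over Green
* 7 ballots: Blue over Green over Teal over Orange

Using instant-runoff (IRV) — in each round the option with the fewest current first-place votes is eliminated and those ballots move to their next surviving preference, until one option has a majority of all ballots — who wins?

Round 1: Green 14, Teal 28, Blue 16, Orange 8. Orange eliminated.
Round 2: Green 14, Teal 28, Blue 24. Green eliminated.
Round 3: Teal 28, Blue 38. Blue has a majority (≥34).

Blue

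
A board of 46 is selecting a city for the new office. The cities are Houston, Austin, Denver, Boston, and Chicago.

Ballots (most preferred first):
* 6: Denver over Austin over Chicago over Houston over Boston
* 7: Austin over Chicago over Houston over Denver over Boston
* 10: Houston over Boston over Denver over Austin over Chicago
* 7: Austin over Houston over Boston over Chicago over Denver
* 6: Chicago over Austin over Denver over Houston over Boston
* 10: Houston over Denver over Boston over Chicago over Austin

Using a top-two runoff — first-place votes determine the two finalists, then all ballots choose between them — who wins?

Austin

Round 1 first-place votes: Houston 20, Austin 14, Denver 6, Boston 0, Chicago 6. Houston and Austin advance.
Runoff: Houston is ranked above Austin on 20 ballots, Austin above Houston on 26.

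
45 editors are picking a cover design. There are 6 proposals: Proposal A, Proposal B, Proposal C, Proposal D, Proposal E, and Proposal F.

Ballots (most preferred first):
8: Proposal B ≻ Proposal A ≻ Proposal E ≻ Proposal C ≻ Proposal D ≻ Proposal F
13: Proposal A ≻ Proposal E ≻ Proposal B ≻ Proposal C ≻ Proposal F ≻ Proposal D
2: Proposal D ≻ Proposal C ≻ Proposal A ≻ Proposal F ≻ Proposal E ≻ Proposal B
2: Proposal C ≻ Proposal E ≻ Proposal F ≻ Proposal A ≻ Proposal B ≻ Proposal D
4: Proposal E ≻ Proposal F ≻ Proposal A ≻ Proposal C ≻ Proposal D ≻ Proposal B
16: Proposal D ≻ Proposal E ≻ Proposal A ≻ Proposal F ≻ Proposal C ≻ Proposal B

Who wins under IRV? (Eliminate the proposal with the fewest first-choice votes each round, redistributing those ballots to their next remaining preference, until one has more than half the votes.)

Proposal A

Round 1: Proposal A 13, Proposal B 8, Proposal C 2, Proposal D 18, Proposal E 4, Proposal F 0. Proposal F eliminated.
Round 2: Proposal A 13, Proposal B 8, Proposal C 2, Proposal D 18, Proposal E 4. Proposal C eliminated.
Round 3: Proposal A 13, Proposal B 8, Proposal D 18, Proposal E 6. Proposal E eliminated.
Round 4: Proposal A 19, Proposal B 8, Proposal D 18. Proposal B eliminated.
Round 5: Proposal A 27, Proposal D 18. Proposal A has a majority (≥23).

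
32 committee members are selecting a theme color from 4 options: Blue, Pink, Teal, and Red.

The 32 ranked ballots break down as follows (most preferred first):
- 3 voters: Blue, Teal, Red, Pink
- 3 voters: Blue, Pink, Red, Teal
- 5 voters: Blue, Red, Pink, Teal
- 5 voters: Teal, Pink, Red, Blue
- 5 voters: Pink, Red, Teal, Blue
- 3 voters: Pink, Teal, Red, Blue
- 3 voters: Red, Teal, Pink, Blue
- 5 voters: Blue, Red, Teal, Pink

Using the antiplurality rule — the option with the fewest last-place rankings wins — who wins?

Last-place votes: Blue 16, Pink 8, Teal 8, Red 0.

Red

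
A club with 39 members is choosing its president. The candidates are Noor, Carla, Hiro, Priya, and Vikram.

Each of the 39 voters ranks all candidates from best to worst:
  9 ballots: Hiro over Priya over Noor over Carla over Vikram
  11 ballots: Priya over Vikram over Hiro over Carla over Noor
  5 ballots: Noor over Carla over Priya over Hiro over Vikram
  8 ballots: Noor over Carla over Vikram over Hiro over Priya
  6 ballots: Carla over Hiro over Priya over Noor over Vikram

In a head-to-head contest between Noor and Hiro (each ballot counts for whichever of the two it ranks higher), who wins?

Noor is ranked above Hiro on 13 ballots; Hiro above Noor on 26.

Hiro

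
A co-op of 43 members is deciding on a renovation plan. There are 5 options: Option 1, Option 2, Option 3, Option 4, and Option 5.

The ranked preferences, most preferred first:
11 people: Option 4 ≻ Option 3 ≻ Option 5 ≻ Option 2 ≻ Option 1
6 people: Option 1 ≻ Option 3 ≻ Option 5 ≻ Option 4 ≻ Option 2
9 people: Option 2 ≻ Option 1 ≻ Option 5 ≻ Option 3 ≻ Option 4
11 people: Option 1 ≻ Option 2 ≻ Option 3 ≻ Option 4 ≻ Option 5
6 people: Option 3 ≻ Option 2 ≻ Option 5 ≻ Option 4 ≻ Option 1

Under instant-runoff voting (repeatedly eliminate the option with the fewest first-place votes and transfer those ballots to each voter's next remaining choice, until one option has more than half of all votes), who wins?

Round 1: Option 1 17, Option 2 9, Option 3 6, Option 4 11, Option 5 0. Option 5 eliminated.
Round 2: Option 1 17, Option 2 9, Option 3 6, Option 4 11. Option 3 eliminated.
Round 3: Option 1 17, Option 2 15, Option 4 11. Option 4 eliminated.
Round 4: Option 1 17, Option 2 26. Option 2 has a majority (≥22).

Option 2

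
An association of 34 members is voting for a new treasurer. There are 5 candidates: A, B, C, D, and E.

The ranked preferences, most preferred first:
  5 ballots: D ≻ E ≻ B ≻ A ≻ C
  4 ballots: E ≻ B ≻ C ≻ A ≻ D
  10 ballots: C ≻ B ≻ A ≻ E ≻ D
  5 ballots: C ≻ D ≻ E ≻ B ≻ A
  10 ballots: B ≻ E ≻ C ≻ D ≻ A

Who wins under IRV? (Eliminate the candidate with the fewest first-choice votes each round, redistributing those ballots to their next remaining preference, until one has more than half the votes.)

Round 1: A 0, B 10, C 15, D 5, E 4. A eliminated.
Round 2: B 10, C 15, D 5, E 4. E eliminated.
Round 3: B 14, C 15, D 5. D eliminated.
Round 4: B 19, C 15. B has a majority (≥18).

B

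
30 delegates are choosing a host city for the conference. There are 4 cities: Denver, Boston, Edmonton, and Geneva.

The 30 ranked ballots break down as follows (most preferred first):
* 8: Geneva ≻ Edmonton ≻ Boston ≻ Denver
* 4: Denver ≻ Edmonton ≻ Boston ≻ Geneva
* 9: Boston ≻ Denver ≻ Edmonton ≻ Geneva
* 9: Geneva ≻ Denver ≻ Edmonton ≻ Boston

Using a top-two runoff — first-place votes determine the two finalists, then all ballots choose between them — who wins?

Geneva

Round 1 first-place votes: Denver 4, Boston 9, Edmonton 0, Geneva 17. Geneva and Boston advance.
Runoff: Geneva is ranked above Boston on 17 ballots, Boston above Geneva on 13.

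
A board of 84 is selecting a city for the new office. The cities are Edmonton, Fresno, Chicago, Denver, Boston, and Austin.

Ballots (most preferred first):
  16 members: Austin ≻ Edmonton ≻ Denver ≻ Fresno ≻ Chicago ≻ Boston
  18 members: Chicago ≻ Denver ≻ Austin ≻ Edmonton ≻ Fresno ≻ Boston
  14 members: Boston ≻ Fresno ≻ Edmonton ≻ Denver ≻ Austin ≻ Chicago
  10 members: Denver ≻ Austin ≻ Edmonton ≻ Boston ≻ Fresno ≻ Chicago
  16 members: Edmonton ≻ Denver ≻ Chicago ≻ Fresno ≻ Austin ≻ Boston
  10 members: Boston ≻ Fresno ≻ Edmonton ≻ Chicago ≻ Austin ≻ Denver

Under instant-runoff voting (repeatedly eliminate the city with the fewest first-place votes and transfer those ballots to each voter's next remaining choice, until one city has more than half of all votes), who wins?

Round 1: Edmonton 16, Fresno 0, Chicago 18, Denver 10, Boston 24, Austin 16. Fresno eliminated.
Round 2: Edmonton 16, Chicago 18, Denver 10, Boston 24, Austin 16. Denver eliminated.
Round 3: Edmonton 16, Chicago 18, Boston 24, Austin 26. Edmonton eliminated.
Round 4: Chicago 34, Boston 24, Austin 26. Boston eliminated.
Round 5: Chicago 44, Austin 40. Chicago has a majority (≥43).

Chicago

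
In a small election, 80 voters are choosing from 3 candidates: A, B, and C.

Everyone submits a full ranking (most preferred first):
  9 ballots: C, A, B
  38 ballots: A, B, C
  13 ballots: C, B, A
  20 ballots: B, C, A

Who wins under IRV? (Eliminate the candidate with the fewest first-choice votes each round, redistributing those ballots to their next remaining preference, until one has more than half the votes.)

C

Round 1: A 38, B 20, C 22. B eliminated.
Round 2: A 38, C 42. C has a majority (≥41).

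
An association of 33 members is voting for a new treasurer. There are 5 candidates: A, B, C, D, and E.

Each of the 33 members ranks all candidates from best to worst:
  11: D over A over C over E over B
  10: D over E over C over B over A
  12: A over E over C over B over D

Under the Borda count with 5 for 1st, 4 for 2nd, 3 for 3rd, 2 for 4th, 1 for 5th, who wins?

A: 11×4 + 10×1 + 12×5 = 114
B: 11×1 + 10×2 + 12×2 = 55
C: 11×3 + 10×3 + 12×3 = 99
D: 11×5 + 10×5 + 12×1 = 117
E: 11×2 + 10×4 + 12×4 = 110

D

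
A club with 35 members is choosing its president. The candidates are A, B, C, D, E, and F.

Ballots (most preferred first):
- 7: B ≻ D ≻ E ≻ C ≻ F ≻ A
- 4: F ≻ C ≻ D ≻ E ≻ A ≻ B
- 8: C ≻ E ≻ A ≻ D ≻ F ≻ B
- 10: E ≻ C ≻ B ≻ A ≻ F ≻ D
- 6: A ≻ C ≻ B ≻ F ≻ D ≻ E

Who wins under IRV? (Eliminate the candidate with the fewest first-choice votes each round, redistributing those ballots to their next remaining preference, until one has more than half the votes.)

C

Round 1: A 6, B 7, C 8, D 0, E 10, F 4. D eliminated.
Round 2: A 6, B 7, C 8, E 10, F 4. F eliminated.
Round 3: A 6, B 7, C 12, E 10. A eliminated.
Round 4: B 7, C 18, E 10. C has a majority (≥18).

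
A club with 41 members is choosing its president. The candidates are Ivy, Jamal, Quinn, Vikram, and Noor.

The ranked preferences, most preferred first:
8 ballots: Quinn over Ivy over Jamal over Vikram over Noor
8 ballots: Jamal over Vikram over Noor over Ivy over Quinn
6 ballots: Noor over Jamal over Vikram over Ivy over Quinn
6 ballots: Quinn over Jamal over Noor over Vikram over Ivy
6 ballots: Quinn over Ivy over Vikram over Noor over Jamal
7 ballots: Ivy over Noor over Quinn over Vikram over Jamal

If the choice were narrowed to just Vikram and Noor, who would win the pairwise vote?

Vikram is ranked above Noor on 22 ballots; Noor above Vikram on 19.

Vikram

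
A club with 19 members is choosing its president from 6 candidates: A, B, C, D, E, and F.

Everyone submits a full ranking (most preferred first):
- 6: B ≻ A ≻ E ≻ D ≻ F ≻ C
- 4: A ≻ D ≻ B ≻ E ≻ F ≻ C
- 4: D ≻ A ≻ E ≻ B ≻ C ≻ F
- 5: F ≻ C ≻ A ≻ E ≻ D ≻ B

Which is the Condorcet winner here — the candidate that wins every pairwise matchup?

A vs B: 13–6
A vs C: 14–5
A vs D: 15–4
A vs E: 19–0
A vs F: 14–5
A beats every other candidate.

A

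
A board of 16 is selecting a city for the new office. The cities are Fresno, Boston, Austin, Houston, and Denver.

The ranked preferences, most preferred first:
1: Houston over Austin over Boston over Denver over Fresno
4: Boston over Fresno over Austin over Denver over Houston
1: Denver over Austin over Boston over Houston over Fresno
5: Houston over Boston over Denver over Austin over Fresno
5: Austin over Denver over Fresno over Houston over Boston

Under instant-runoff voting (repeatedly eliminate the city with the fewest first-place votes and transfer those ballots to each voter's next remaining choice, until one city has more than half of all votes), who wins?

Austin

Round 1: Fresno 0, Boston 4, Austin 5, Houston 6, Denver 1. Fresno eliminated.
Round 2: Boston 4, Austin 5, Houston 6, Denver 1. Denver eliminated.
Round 3: Boston 4, Austin 6, Houston 6. Boston eliminated.
Round 4: Austin 10, Houston 6. Austin has a majority (≥9).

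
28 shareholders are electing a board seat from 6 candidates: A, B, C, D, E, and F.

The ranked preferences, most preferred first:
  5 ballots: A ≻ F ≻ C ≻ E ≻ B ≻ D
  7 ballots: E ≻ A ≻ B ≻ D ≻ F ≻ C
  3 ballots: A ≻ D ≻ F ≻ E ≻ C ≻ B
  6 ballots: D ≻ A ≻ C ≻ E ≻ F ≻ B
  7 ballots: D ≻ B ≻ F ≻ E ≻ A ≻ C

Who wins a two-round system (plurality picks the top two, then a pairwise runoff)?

A

Round 1 first-place votes: A 8, B 0, C 0, D 13, E 7, F 0. D and A advance.
Runoff: D is ranked above A on 13 ballots, A above D on 15.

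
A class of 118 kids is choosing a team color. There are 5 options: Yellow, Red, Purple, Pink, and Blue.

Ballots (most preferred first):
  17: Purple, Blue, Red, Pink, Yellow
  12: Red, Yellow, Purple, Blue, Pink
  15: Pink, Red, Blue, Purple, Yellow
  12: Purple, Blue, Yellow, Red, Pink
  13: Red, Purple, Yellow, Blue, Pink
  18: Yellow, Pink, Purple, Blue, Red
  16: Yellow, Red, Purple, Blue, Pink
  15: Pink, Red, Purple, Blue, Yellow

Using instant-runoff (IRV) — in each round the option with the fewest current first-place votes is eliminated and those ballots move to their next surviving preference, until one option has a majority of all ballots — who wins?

Round 1: Yellow 34, Red 25, Purple 29, Pink 30, Blue 0. Blue eliminated.
Round 2: Yellow 34, Red 25, Purple 29, Pink 30. Red eliminated.
Round 3: Yellow 46, Purple 42, Pink 30. Pink eliminated.
Round 4: Yellow 46, Purple 72. Purple has a majority (≥60).

Purple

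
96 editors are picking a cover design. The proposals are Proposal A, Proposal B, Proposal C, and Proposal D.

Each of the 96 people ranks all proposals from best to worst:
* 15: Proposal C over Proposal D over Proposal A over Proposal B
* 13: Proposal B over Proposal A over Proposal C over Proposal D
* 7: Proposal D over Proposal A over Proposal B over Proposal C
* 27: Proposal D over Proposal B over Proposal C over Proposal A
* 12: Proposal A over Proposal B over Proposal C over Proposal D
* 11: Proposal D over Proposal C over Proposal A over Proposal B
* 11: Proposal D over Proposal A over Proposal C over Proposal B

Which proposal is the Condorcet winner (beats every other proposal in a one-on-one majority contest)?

Proposal D vs Proposal A: 71–25
Proposal D vs Proposal B: 71–25
Proposal D vs Proposal C: 56–40
Proposal D beats every other proposal.

Proposal D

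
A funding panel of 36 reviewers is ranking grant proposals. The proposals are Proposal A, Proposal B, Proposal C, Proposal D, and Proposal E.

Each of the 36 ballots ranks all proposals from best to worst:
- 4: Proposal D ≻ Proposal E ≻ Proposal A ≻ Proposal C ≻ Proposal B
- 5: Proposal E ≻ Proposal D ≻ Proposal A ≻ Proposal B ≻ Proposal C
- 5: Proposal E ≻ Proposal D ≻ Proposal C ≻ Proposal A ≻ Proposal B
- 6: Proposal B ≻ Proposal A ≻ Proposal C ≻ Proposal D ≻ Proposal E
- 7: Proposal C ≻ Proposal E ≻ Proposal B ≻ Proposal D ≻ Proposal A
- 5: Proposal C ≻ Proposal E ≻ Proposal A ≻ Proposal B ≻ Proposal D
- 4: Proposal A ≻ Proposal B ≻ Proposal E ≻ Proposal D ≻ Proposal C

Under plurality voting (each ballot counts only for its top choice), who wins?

First-place votes: Proposal A 4, Proposal B 6, Proposal C 12, Proposal D 4, Proposal E 10.

Proposal C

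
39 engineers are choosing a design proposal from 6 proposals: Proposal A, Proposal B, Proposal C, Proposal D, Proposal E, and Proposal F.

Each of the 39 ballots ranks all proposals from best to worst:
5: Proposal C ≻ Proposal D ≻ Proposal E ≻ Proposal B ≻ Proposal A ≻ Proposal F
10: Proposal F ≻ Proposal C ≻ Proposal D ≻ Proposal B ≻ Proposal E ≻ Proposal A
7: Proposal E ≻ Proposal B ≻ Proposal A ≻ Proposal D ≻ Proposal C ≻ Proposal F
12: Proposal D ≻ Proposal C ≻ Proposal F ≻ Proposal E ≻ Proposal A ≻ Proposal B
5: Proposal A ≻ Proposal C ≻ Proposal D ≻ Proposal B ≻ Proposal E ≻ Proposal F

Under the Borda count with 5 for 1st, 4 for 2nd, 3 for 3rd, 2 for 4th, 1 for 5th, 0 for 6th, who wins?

Proposal A: 5×1 + 10×0 + 7×3 + 12×1 + 5×5 = 63
Proposal B: 5×2 + 10×2 + 7×4 + 12×0 + 5×2 = 68
Proposal C: 5×5 + 10×4 + 7×1 + 12×4 + 5×4 = 140
Proposal D: 5×4 + 10×3 + 7×2 + 12×5 + 5×3 = 139
Proposal E: 5×3 + 10×1 + 7×5 + 12×2 + 5×1 = 89
Proposal F: 5×0 + 10×5 + 7×0 + 12×3 + 5×0 = 86

Proposal C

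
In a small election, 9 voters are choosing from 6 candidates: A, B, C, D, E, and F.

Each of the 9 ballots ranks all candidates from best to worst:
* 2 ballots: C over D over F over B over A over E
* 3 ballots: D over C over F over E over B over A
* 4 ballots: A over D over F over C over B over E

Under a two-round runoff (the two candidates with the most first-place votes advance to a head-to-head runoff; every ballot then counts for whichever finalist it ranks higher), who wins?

Round 1 first-place votes: A 4, B 0, C 2, D 3, E 0, F 0. A and D advance.
Runoff: A is ranked above D on 4 ballots, D above A on 5.

D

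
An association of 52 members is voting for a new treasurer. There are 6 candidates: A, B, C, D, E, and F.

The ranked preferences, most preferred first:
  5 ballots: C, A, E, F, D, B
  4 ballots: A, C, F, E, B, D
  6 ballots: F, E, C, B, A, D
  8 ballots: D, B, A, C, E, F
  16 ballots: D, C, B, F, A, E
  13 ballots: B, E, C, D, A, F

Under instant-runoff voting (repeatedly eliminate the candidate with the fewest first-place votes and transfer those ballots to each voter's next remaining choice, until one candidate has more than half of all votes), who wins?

C

Round 1: A 4, B 13, C 5, D 24, E 0, F 6. E eliminated.
Round 2: A 4, B 13, C 5, D 24, F 6. A eliminated.
Round 3: B 13, C 9, D 24, F 6. F eliminated.
Round 4: B 13, C 15, D 24. B eliminated.
Round 5: C 28, D 24. C has a majority (≥27).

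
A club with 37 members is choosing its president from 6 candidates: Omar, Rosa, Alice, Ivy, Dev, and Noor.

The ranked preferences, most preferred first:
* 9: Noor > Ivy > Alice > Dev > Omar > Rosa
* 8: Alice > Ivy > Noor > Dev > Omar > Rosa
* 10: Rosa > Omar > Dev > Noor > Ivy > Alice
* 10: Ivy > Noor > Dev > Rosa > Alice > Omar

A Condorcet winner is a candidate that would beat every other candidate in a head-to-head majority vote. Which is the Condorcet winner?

Noor vs Omar: 27–10
Noor vs Rosa: 27–10
Noor vs Alice: 29–8
Noor vs Ivy: 19–18
Noor vs Dev: 27–10
Noor beats every other candidate.

Noor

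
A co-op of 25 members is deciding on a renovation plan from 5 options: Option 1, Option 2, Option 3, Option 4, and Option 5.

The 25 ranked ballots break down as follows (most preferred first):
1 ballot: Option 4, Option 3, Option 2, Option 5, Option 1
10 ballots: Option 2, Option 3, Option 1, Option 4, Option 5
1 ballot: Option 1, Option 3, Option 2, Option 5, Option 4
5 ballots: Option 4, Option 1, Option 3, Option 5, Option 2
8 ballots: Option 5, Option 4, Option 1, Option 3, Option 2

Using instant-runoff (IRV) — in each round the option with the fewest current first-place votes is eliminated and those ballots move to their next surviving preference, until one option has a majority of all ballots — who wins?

Round 1: Option 1 1, Option 2 10, Option 3 0, Option 4 6, Option 5 8. Option 3 eliminated.
Round 2: Option 1 1, Option 2 10, Option 4 6, Option 5 8. Option 1 eliminated.
Round 3: Option 2 11, Option 4 6, Option 5 8. Option 4 eliminated.
Round 4: Option 2 12, Option 5 13. Option 5 has a majority (≥13).

Option 5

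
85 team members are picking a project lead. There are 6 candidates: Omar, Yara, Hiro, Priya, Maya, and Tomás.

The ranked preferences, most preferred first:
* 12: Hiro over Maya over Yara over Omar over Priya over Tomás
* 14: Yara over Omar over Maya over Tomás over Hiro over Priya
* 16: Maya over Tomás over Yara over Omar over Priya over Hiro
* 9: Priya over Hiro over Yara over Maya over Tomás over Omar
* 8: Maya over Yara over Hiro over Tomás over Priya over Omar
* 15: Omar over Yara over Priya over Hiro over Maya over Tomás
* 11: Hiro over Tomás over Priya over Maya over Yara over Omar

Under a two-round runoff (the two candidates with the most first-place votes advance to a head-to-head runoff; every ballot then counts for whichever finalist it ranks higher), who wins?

Hiro

Round 1 first-place votes: Omar 15, Yara 14, Hiro 23, Priya 9, Maya 24, Tomás 0. Maya and Hiro advance.
Runoff: Maya is ranked above Hiro on 38 ballots, Hiro above Maya on 47.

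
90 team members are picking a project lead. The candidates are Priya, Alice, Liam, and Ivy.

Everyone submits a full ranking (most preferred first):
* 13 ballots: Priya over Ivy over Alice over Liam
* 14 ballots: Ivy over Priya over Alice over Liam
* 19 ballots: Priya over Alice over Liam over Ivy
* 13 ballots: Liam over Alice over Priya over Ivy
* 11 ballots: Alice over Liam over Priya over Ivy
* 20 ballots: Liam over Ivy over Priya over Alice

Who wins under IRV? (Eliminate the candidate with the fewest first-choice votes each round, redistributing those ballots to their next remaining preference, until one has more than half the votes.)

Priya

Round 1: Priya 32, Alice 11, Liam 33, Ivy 14. Alice eliminated.
Round 2: Priya 32, Liam 44, Ivy 14. Ivy eliminated.
Round 3: Priya 46, Liam 44. Priya has a majority (≥46).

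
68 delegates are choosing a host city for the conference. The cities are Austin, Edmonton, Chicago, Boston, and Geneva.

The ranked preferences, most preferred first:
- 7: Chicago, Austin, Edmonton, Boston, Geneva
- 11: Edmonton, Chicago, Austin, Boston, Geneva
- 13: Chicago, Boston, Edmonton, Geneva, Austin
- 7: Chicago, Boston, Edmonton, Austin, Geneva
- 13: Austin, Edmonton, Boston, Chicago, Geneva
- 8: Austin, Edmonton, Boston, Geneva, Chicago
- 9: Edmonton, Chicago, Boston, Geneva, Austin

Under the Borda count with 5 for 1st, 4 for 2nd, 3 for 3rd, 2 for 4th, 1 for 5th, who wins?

Austin: 7×4 + 11×3 + 13×1 + 7×2 + 13×5 + 8×5 + 9×1 = 202
Edmonton: 7×3 + 11×5 + 13×3 + 7×3 + 13×4 + 8×4 + 9×5 = 265
Chicago: 7×5 + 11×4 + 13×5 + 7×5 + 13×2 + 8×1 + 9×4 = 249
Boston: 7×2 + 11×2 + 13×4 + 7×4 + 13×3 + 8×3 + 9×3 = 206
Geneva: 7×1 + 11×1 + 13×2 + 7×1 + 13×1 + 8×2 + 9×2 = 98

Edmonton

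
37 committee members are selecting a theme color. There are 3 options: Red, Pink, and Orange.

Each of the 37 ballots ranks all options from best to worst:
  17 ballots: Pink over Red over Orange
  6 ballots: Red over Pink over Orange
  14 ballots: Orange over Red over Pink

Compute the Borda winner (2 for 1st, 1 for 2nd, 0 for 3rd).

Red

Red: 17×1 + 6×2 + 14×1 = 43
Pink: 17×2 + 6×1 + 14×0 = 40
Orange: 17×0 + 6×0 + 14×2 = 28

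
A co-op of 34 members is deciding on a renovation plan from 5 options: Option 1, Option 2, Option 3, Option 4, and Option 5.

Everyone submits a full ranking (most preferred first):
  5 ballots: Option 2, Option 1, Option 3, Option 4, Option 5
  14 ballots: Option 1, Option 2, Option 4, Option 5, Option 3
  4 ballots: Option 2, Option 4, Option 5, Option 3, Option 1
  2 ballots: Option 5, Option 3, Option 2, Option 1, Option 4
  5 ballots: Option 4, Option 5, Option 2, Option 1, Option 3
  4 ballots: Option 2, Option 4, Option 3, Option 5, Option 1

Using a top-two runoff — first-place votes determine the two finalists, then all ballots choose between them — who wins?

Round 1 first-place votes: Option 1 14, Option 2 13, Option 3 0, Option 4 5, Option 5 2. Option 1 and Option 2 advance.
Runoff: Option 1 is ranked above Option 2 on 14 ballots, Option 2 above Option 1 on 20.

Option 2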